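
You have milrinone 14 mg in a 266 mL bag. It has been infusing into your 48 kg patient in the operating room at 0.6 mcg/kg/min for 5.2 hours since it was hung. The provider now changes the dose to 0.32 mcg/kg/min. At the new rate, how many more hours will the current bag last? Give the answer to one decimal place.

Initial rate:
Dose = 0.6 mcg/kg/min × 48 kg = 28.8 mcg/min
28.8 mcg/min × 60 min/hr = 1728 mcg/hr
Concentration = 14 mg ÷ 266 mL = 0.05263158 mg/mL = 52.63158 mcg/mL
Rate = 1728 mcg/hr ÷ 52.63158 mcg/mL = 32.832 mL/hr
Volume infused so far = 32.832 mL/hr × 5.2 hr = 170.7264 mL
Volume remaining = 266 − 170.7264 = 95.2736 mL
New rate:
Dose = 0.32 mcg/kg/min × 48 kg = 15.36 mcg/min
15.36 mcg/min × 60 min/hr = 921.6 mcg/hr
Rate = 921.6 mcg/hr ÷ 52.63158 mcg/mL = 17.5104 mL/hr
Time remaining = 95.2736 mL ÷ 17.5104 mL/hr = 5.440972 hr

5.4 hours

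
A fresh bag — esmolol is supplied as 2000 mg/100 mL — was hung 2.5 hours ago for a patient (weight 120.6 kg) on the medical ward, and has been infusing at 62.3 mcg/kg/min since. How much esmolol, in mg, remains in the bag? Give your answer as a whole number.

873 mg

Dose = 62.3 mcg/kg/min × 120.6 kg = 7513.38 mcg/min
7513.38 mcg/min × 60 min/hr = 450802.8 mcg/hr
Concentration = 2000 mg ÷ 100 mL = 20 mg/mL = 20000 mcg/mL
Rate = 450802.8 mcg/hr ÷ 20000 mcg/mL = 22.54014 mL/hr
Volume infused = 22.54014 mL/hr × 2.5 hr = 56.35035 mL
Volume remaining = 100 − 56.35035 = 43.64965 mL
Drug remaining = 43.64965 mL × 20000 mcg/mL = 872993 mcg = 872.993 mg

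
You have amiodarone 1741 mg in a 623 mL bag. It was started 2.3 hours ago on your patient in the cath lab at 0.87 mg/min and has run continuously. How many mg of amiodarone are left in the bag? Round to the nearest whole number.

0.87 mg/min × 60 min/hr = 52.2 mg/hr
Concentration = 1741 mg ÷ 623 mL = 2.794543 mg/mL
Rate = 52.2 mg/hr ÷ 2.794543 mg/mL = 18.67926 mL/hr
Volume infused = 18.67926 mL/hr × 2.3 hr = 42.96231 mL
Volume remaining = 623 − 42.96231 = 580.0377 mL
Drug remaining = 580.0377 mL × 2.794543 mg/mL = 1620.94 mg

1621 mg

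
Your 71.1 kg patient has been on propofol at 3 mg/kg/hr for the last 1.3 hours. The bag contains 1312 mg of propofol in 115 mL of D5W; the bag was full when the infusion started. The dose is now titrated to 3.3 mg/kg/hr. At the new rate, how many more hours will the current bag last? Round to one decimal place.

4.4 hours

Initial rate:
Dose = 3 mg/kg/hr × 71.1 kg = 213.3 mg/hr
Concentration = 1312 mg ÷ 115 mL = 11.4087 mg/mL
Rate = 213.3 mg/hr ÷ 11.4087 mg/mL = 18.69627 mL/hr
Volume infused so far = 18.69627 mL/hr × 1.3 hr = 24.30514 mL
Volume remaining = 115 − 24.30514 = 90.69486 mL
New rate:
Dose = 3.3 mg/kg/hr × 71.1 kg = 234.63 mg/hr
Rate = 234.63 mg/hr ÷ 11.4087 mg/mL = 20.56589 mL/hr
Time remaining = 90.69486 mL ÷ 20.56589 mL/hr = 4.409965 hr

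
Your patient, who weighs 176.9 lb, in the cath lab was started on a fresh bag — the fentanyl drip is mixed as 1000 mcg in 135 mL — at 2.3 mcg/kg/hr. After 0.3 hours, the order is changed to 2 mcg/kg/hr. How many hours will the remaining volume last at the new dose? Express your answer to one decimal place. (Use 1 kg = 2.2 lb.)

5.9 hours

Initial rate:
Weight = 176.9 lb ÷ 2.2 lb/kg = 80.40909 kg
Dose = 2.3 mcg/kg/hr × 80.40909 kg = 184.9409 mcg/hr
Concentration = 1000 mcg ÷ 135 mL = 7.407407 mcg/mL
Rate = 184.9409 mcg/hr ÷ 7.407407 mcg/mL = 24.96702 mL/hr
Volume infused so far = 24.96702 mL/hr × 0.3 hr = 7.490107 mL
Volume remaining = 135 − 7.490107 = 127.5099 mL
New rate:
Dose = 2 mcg/kg/hr × 80.40909 kg = 160.8182 mcg/hr
Rate = 160.8182 mcg/hr ÷ 7.407407 mcg/mL = 21.71045 mL/hr
Time remaining = 127.5099 mL ÷ 21.71045 mL/hr = 5.873202 hr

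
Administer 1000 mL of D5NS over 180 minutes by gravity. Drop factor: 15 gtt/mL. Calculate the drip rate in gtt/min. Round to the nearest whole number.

83 gtt/min

1000 mL ÷ (180 min) = 5.555556 mL/min
5.555556 mL/min × 15 gtt/mL = 83.33333 gtt/min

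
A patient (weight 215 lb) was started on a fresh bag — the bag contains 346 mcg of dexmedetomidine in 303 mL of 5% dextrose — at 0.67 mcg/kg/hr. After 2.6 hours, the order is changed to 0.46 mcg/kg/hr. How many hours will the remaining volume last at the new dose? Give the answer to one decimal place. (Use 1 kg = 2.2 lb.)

Initial rate:
Weight = 215 lb ÷ 2.2 lb/kg = 97.72727 kg
Dose = 0.67 mcg/kg/hr × 97.72727 kg = 65.47727 mcg/hr
Concentration = 346 mcg ÷ 303 mL = 1.141914 mcg/mL
Rate = 65.47727 mcg/hr ÷ 1.141914 mcg/mL = 57.33992 mL/hr
Volume infused so far = 57.33992 mL/hr × 2.6 hr = 149.0838 mL
Volume remaining = 303 − 149.0838 = 153.9162 mL
New rate:
Dose = 0.46 mcg/kg/hr × 97.72727 kg = 44.95455 mcg/hr
Rate = 44.95455 mcg/hr ÷ 1.141914 mcg/mL = 39.36771 mL/hr
Time remaining = 153.9162 mL ÷ 39.36771 mL/hr = 3.909707 hr

3.9 hours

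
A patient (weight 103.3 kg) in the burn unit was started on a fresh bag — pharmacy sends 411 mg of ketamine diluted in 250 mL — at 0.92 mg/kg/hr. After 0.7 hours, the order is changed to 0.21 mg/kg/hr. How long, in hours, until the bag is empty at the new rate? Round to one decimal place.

15.9 hours

Initial rate:
Dose = 0.92 mg/kg/hr × 103.3 kg = 95.036 mg/hr
Concentration = 411 mg ÷ 250 mL = 1.644 mg/mL
Rate = 95.036 mg/hr ÷ 1.644 mg/mL = 57.80779 mL/hr
Volume infused so far = 57.80779 mL/hr × 0.7 hr = 40.46545 mL
Volume remaining = 250 − 40.46545 = 209.5345 mL
New rate:
Dose = 0.21 mg/kg/hr × 103.3 kg = 21.693 mg/hr
Rate = 21.693 mg/hr ÷ 1.644 mg/mL = 13.19526 mL/hr
Time remaining = 209.5345 mL ÷ 13.19526 mL/hr = 15.87954 hr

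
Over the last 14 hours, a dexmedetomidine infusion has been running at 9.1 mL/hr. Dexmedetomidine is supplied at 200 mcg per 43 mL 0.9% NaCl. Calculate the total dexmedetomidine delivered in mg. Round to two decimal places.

0.59 mg

Concentration = 200 mcg ÷ 43 mL = 4.651163 mcg/mL
Drug rate = 9.1 mL/hr × 4.651163 mcg/mL = 42.32558 mcg/hr
Total = 42.32558 mcg/hr × 14 hr = 592.5581 mcg = 0.5925581 mg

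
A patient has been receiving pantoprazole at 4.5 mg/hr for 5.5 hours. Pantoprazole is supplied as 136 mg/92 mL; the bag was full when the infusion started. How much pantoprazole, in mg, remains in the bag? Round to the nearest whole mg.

Concentration = 136 mg ÷ 92 mL = 1.478261 mg/mL
Rate = 4.5 mg/hr ÷ 1.478261 mg/mL = 3.044118 mL/hr
Volume infused = 3.044118 mL/hr × 5.5 hr = 16.74265 mL
Volume remaining = 92 − 16.74265 = 75.25735 mL
Drug remaining = 75.25735 mL × 1.478261 mg/mL = 111.25 mg

111 mg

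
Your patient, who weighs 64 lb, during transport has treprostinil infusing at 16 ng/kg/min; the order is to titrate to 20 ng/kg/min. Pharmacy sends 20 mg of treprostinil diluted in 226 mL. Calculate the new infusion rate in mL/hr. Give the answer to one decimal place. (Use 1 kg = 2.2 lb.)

Weight = 64 lb ÷ 2.2 lb/kg = 29.09091 kg
Dose = 20 ng/kg/min × 29.09091 kg = 581.8182 ng/min
581.8182 ng/min × 60 min/hr = 34909.09 ng/hr
Concentration = 20 mg ÷ 226 mL = 0.08849558 mg/mL = 88495.58 ng/mL
Rate = 34909.09 ng/hr ÷ 88495.58 ng/mL = 0.3944727 mL/hr

0.4 mL/hr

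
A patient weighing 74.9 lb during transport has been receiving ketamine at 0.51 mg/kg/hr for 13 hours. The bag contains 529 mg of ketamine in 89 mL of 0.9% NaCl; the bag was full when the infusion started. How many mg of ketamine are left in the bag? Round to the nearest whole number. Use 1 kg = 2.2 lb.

303 mg

Weight = 74.9 lb ÷ 2.2 lb/kg = 34.04545 kg
Dose = 0.51 mg/kg/hr × 34.04545 kg = 17.36318 mg/hr
Concentration = 529 mg ÷ 89 mL = 5.94382 mg/mL
Rate = 17.36318 mg/hr ÷ 5.94382 mg/mL = 2.921216 mL/hr
Volume infused = 2.921216 mL/hr × 13 hr = 37.97581 mL
Volume remaining = 89 − 37.97581 = 51.02419 mL
Drug remaining = 51.02419 mL × 5.94382 mg/mL = 303.2786 mg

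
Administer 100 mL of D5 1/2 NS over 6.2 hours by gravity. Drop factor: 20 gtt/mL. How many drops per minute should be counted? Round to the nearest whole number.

100 mL ÷ (6.2 hr × 60 = 372 min) = 0.2688172 mL/min
0.2688172 mL/min × 20 gtt/mL = 5.376344 gtt/min

5 gtt/min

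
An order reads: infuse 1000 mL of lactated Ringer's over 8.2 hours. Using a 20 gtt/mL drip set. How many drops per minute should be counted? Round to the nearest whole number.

41 gtt/min

1000 mL ÷ (8.2 hr × 60 = 492 min) = 2.03252 mL/min
2.03252 mL/min × 20 gtt/mL = 40.65041 gtt/min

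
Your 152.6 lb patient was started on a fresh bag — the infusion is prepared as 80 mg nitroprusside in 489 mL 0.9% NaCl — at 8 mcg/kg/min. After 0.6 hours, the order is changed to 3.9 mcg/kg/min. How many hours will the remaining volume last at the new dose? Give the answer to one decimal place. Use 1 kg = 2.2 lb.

Initial rate:
Weight = 152.6 lb ÷ 2.2 lb/kg = 69.36364 kg
Dose = 8 mcg/kg/min × 69.36364 kg = 554.9091 mcg/min
554.9091 mcg/min × 60 min/hr = 33294.55 mcg/hr
Concentration = 80 mg ÷ 489 mL = 0.1635992 mg/mL = 163.5992 mcg/mL
Rate = 33294.55 mcg/hr ÷ 163.5992 mcg/mL = 203.5129 mL/hr
Volume infused so far = 203.5129 mL/hr × 0.6 hr = 122.1077 mL
Volume remaining = 489 − 122.1077 = 366.8923 mL
New rate:
Dose = 3.9 mcg/kg/min × 69.36364 kg = 270.5182 mcg/min
270.5182 mcg/min × 60 min/hr = 16231.09 mcg/hr
Rate = 16231.09 mcg/hr ÷ 163.5992 mcg/mL = 99.21254 mL/hr
Time remaining = 366.8923 mL ÷ 99.21254 mL/hr = 3.698043 hr

3.7 hours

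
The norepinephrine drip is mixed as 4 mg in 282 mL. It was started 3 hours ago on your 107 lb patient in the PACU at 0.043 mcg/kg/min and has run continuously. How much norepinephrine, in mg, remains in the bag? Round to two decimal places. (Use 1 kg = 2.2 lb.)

Weight = 107 lb ÷ 2.2 lb/kg = 48.63636 kg
Dose = 0.043 mcg/kg/min × 48.63636 kg = 2.091364 mcg/min
2.091364 mcg/min × 60 min/hr = 125.4818 mcg/hr
Concentration = 4 mg ÷ 282 mL = 0.0141844 mg/mL = 14.1844 mcg/mL
Rate = 125.4818 mcg/hr ÷ 14.1844 mcg/mL = 8.846468 mL/hr
Volume infused = 8.846468 mL/hr × 3 hr = 26.5394 mL
Volume remaining = 282 − 26.5394 = 255.4606 mL
Drug remaining = 255.4606 mL × 14.1844 mcg/mL = 3623.555 mcg = 3.623555 mg

3.62 mg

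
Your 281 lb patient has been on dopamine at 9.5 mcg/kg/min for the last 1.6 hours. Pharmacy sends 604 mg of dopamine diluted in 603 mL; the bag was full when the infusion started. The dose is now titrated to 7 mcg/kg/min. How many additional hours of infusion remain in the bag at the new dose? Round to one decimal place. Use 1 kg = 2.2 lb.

9.1 hours

Initial rate:
Weight = 281 lb ÷ 2.2 lb/kg = 127.7273 kg
Dose = 9.5 mcg/kg/min × 127.7273 kg = 1213.409 mcg/min
1213.409 mcg/min × 60 min/hr = 72804.55 mcg/hr
Concentration = 604 mg ÷ 603 mL = 1.001658 mg/mL = 1001.658 mcg/mL
Rate = 72804.55 mcg/hr ÷ 1001.658 mcg/mL = 72.68401 mL/hr
Volume infused so far = 72.68401 mL/hr × 1.6 hr = 116.2944 mL
Volume remaining = 603 − 116.2944 = 486.7056 mL
New rate:
Dose = 7 mcg/kg/min × 127.7273 kg = 894.0909 mcg/min
894.0909 mcg/min × 60 min/hr = 53645.45 mcg/hr
Rate = 53645.45 mcg/hr ÷ 1001.658 mcg/mL = 53.55664 mL/hr
Time remaining = 486.7056 mL ÷ 53.55664 mL/hr = 9.08768 hr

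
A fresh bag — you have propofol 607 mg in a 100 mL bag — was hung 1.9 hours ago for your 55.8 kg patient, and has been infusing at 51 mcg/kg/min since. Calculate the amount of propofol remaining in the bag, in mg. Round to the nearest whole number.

283 mg

Dose = 51 mcg/kg/min × 55.8 kg = 2845.8 mcg/min
2845.8 mcg/min × 60 min/hr = 170748 mcg/hr
Concentration = 607 mg ÷ 100 mL = 6.07 mg/mL = 6070 mcg/mL
Rate = 170748 mcg/hr ÷ 6070 mcg/mL = 28.12982 mL/hr
Volume infused = 28.12982 mL/hr × 1.9 hr = 53.44666 mL
Volume remaining = 100 − 53.44666 = 46.55334 mL
Drug remaining = 46.55334 mL × 6070 mcg/mL = 282578.8 mcg = 282.5788 mg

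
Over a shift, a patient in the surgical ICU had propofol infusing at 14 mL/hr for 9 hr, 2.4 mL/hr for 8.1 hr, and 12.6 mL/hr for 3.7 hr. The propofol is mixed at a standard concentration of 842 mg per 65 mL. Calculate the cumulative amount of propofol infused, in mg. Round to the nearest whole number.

2488 mg

Concentration = 842 mg ÷ 65 mL = 12.95385 mg/mL
Stage 1: 14 mL/hr × 9 hr = 126 mL → 126 mL × 12.95385 mg/mL = 1632.185 mg
Stage 2: 2.4 mL/hr × 8.1 hr = 19.44 mL → 19.44 mL × 12.95385 mg/mL = 251.8228 mg
Stage 3: 12.6 mL/hr × 3.7 hr = 46.62 mL → 46.62 mL × 12.95385 mg/mL = 603.9083 mg
Total = 1632.185 + 251.8228 + 603.9083 = 2487.916 mg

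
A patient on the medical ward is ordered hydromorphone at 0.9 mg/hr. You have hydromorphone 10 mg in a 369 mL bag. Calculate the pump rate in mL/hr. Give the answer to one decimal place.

33.2 mL/hr

Concentration = 10 mg ÷ 369 mL = 0.02710027 mg/mL
Rate = 0.9 mg/hr ÷ 0.02710027 mg/mL = 33.21 mL/hr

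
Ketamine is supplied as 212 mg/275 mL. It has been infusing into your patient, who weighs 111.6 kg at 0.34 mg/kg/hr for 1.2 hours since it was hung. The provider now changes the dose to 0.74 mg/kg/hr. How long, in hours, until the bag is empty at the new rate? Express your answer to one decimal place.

Initial rate:
Dose = 0.34 mg/kg/hr × 111.6 kg = 37.944 mg/hr
Concentration = 212 mg ÷ 275 mL = 0.7709091 mg/mL
Rate = 37.944 mg/hr ÷ 0.7709091 mg/mL = 49.21981 mL/hr
Volume infused so far = 49.21981 mL/hr × 1.2 hr = 59.06377 mL
Volume remaining = 275 − 59.06377 = 215.9362 mL
New rate:
Dose = 0.74 mg/kg/hr × 111.6 kg = 82.584 mg/hr
Rate = 82.584 mg/hr ÷ 0.7709091 mg/mL = 107.1255 mL/hr
Time remaining = 215.9362 mL ÷ 107.1255 mL/hr = 2.015732 hr

2.0 hours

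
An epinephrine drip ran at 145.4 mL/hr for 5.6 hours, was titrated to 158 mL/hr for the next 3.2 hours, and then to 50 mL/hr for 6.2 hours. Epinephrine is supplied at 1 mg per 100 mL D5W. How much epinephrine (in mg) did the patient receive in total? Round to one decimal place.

16.3 mg

Concentration = 1 mg ÷ 100 mL = 0.01 mg/mL
Stage 1: 145.4 mL/hr × 5.6 hr = 814.24 mL → 814.24 mL × 0.01 mg/mL = 8.1424 mg
Stage 2: 158 mL/hr × 3.2 hr = 505.6 mL → 505.6 mL × 0.01 mg/mL = 5.056 mg
Stage 3: 50 mL/hr × 6.2 hr = 310 mL → 310 mL × 0.01 mg/mL = 3.1 mg
Total = 8.1424 + 5.056 + 3.1 = 16.2984 mg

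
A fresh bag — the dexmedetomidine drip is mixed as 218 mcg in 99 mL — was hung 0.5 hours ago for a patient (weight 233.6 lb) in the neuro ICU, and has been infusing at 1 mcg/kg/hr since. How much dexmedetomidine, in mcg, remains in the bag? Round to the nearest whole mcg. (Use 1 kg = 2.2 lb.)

Weight = 233.6 lb ÷ 2.2 lb/kg = 106.1818 kg
Dose = 1 mcg/kg/hr × 106.1818 kg = 106.1818 mcg/hr
Concentration = 218 mcg ÷ 99 mL = 2.20202 mcg/mL
Rate = 106.1818 mcg/hr ÷ 2.20202 mcg/mL = 48.22018 mL/hr
Volume infused = 48.22018 mL/hr × 0.5 hr = 24.11009 mL
Volume remaining = 99 − 24.11009 = 74.88991 mL
Drug remaining = 74.88991 mL × 2.20202 mcg/mL = 164.9091 mcg

165 mcg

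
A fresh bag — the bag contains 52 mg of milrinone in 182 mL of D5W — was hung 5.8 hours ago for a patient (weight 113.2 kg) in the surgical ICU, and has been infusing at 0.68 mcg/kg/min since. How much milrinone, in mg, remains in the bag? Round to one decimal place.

Dose = 0.68 mcg/kg/min × 113.2 kg = 76.976 mcg/min
76.976 mcg/min × 60 min/hr = 4618.56 mcg/hr
Concentration = 52 mg ÷ 182 mL = 0.2857143 mg/mL = 285.7143 mcg/mL
Rate = 4618.56 mcg/hr ÷ 285.7143 mcg/mL = 16.16496 mL/hr
Volume infused = 16.16496 mL/hr × 5.8 hr = 93.75677 mL
Volume remaining = 182 − 93.75677 = 88.24323 mL
Drug remaining = 88.24323 mL × 285.7143 mcg/mL = 25212.35 mcg = 25.21235 mg

25.2 mg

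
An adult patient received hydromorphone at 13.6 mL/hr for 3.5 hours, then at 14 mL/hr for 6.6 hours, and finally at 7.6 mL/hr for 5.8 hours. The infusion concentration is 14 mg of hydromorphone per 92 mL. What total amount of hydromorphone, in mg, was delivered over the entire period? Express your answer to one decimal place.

28.0 mg

Concentration = 14 mg ÷ 92 mL = 0.1521739 mg/mL
Stage 1: 13.6 mL/hr × 3.5 hr = 47.6 mL → 47.6 mL × 0.1521739 mg/mL = 7.243478 mg
Stage 2: 14 mL/hr × 6.6 hr = 92.4 mL → 92.4 mL × 0.1521739 mg/mL = 14.06087 mg
Stage 3: 7.6 mL/hr × 5.8 hr = 44.08 mL → 44.08 mL × 0.1521739 mg/mL = 6.707826 mg
Total = 7.243478 + 14.06087 + 6.707826 = 28.01217 mg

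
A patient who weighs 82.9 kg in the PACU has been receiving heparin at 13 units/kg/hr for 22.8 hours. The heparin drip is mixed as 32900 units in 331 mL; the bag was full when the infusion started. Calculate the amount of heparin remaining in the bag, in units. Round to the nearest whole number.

Dose = 13 units/kg/hr × 82.9 kg = 1077.7 units/hr
Concentration = 32900 units ÷ 331 mL = 99.39577 units/mL
Rate = 1077.7 units/hr ÷ 99.39577 units/mL = 10.84251 mL/hr
Volume infused = 10.84251 mL/hr × 22.8 hr = 247.2093 mL
Volume remaining = 331 − 247.2093 = 83.79069 mL
Drug remaining = 83.79069 mL × 99.39577 units/mL = 8328.44 units

8328 units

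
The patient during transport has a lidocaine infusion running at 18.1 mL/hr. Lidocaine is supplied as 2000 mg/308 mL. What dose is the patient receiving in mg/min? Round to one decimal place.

2.0 mg/min

Concentration = 2000 mg ÷ 308 mL = 6.493506 mg/mL
Drug rate = 18.1 mL/hr × 6.493506 mg/mL = 117.5325 mg/hr
117.5325 mg/hr ÷ 60 min/hr = 1.958874 mg/min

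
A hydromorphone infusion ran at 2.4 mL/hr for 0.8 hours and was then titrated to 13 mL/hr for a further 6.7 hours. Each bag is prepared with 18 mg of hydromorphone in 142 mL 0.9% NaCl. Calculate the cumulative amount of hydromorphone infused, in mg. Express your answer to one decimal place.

Concentration = 18 mg ÷ 142 mL = 0.1267606 mg/mL
Stage 1: 2.4 mL/hr × 0.8 hr = 1.92 mL → 1.92 mL × 0.1267606 mg/mL = 0.2433803 mg
Stage 2: 13 mL/hr × 6.7 hr = 87.1 mL → 87.1 mL × 0.1267606 mg/mL = 11.04085 mg
Total = 0.2433803 + 11.04085 = 11.28423 mg

11.3 mg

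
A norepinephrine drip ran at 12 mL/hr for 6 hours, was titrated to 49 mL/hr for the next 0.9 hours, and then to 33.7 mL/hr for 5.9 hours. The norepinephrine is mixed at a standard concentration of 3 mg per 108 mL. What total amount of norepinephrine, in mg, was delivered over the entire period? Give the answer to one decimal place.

Concentration = 3 mg ÷ 108 mL = 0.02777778 mg/mL
Stage 1: 12 mL/hr × 6 hr = 72 mL → 72 mL × 0.02777778 mg/mL = 2 mg
Stage 2: 49 mL/hr × 0.9 hr = 44.1 mL → 44.1 mL × 0.02777778 mg/mL = 1.225 mg
Stage 3: 33.7 mL/hr × 5.9 hr = 198.83 mL → 198.83 mL × 0.02777778 mg/mL = 5.523056 mg
Total = 2 + 1.225 + 5.523056 = 8.748056 mg

8.7 mg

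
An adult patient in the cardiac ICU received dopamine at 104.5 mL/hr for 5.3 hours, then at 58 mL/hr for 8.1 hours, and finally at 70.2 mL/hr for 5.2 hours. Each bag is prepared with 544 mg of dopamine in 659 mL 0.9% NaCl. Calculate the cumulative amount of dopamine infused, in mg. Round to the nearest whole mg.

Concentration = 544 mg ÷ 659 mL = 0.8254932 mg/mL
Stage 1: 104.5 mL/hr × 5.3 hr = 553.85 mL → 553.85 mL × 0.8254932 mg/mL = 457.1994 mg
Stage 2: 58 mL/hr × 8.1 hr = 469.8 mL → 469.8 mL × 0.8254932 mg/mL = 387.8167 mg
Stage 3: 70.2 mL/hr × 5.2 hr = 365.04 mL → 365.04 mL × 0.8254932 mg/mL = 301.338 mg
Total = 457.1994 + 387.8167 + 301.338 = 1146.354 mg

1146 mg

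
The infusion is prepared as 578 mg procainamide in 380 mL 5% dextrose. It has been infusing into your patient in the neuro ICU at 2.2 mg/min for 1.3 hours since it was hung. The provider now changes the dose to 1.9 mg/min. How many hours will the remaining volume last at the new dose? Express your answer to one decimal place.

3.6 hours

Initial rate:
2.2 mg/min × 60 min/hr = 132 mg/hr
Concentration = 578 mg ÷ 380 mL = 1.521053 mg/mL
Rate = 132 mg/hr ÷ 1.521053 mg/mL = 86.78201 mL/hr
Volume infused so far = 86.78201 mL/hr × 1.3 hr = 112.8166 mL
Volume remaining = 380 − 112.8166 = 267.1834 mL
New rate:
1.9 mg/min × 60 min/hr = 114 mg/hr
Rate = 114 mg/hr ÷ 1.521053 mg/mL = 74.9481 mL/hr
Time remaining = 267.1834 mL ÷ 74.9481 mL/hr = 3.564912 hr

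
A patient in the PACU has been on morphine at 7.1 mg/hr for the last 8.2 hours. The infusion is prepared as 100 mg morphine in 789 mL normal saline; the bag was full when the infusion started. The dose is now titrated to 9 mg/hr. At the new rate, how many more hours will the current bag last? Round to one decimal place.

Initial rate:
Concentration = 100 mg ÷ 789 mL = 0.1267427 mg/mL
Rate = 7.1 mg/hr ÷ 0.1267427 mg/mL = 56.019 mL/hr
Volume infused so far = 56.019 mL/hr × 8.2 hr = 459.3558 mL
Volume remaining = 789 − 459.3558 = 329.6442 mL
New rate:
Rate = 9 mg/hr ÷ 0.1267427 mg/mL = 71.01 mL/hr
Time remaining = 329.6442 mL ÷ 71.01 mL/hr = 4.642222 hr

4.6 hours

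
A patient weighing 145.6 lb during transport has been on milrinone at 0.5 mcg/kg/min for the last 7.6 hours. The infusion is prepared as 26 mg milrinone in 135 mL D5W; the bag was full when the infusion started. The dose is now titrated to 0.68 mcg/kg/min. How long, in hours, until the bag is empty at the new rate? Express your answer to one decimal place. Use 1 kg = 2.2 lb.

4.0 hours

Initial rate:
Weight = 145.6 lb ÷ 2.2 lb/kg = 66.18182 kg
Dose = 0.5 mcg/kg/min × 66.18182 kg = 33.09091 mcg/min
33.09091 mcg/min × 60 min/hr = 1985.455 mcg/hr
Concentration = 26 mg ÷ 135 mL = 0.1925926 mg/mL = 192.5926 mcg/mL
Rate = 1985.455 mcg/hr ÷ 192.5926 mcg/mL = 10.30909 mL/hr
Volume infused so far = 10.30909 mL/hr × 7.6 hr = 78.34909 mL
Volume remaining = 135 − 78.34909 = 56.65091 mL
New rate:
Dose = 0.68 mcg/kg/min × 66.18182 kg = 45.00364 mcg/min
45.00364 mcg/min × 60 min/hr = 2700.218 mcg/hr
Rate = 2700.218 mcg/hr ÷ 192.5926 mcg/mL = 14.02036 mL/hr
Time remaining = 56.65091 mL ÷ 14.02036 mL/hr = 4.040616 hr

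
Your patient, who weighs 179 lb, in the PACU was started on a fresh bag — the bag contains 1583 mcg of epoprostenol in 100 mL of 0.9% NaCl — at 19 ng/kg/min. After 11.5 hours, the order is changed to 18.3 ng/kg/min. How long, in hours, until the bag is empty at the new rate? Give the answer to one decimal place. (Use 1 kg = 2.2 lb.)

5.8 hours

Initial rate:
Weight = 179 lb ÷ 2.2 lb/kg = 81.36364 kg
Dose = 19 ng/kg/min × 81.36364 kg = 1545.909 ng/min
1545.909 ng/min × 60 min/hr = 92754.55 ng/hr
Concentration = 1583 mcg ÷ 100 mL = 15.83 mcg/mL = 15830 ng/mL
Rate = 92754.55 ng/hr ÷ 15830 ng/mL = 5.859415 mL/hr
Volume infused so far = 5.859415 mL/hr × 11.5 hr = 67.38328 mL
Volume remaining = 100 − 67.38328 = 32.61672 mL
New rate:
Dose = 18.3 ng/kg/min × 81.36364 kg = 1488.955 ng/min
1488.955 ng/min × 60 min/hr = 89337.27 ng/hr
Rate = 89337.27 ng/hr ÷ 15830 ng/mL = 5.643542 mL/hr
Time remaining = 32.61672 mL ÷ 5.643542 mL/hr = 5.779477 hr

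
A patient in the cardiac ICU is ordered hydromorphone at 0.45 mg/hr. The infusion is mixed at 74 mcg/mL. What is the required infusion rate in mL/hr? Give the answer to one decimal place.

6.1 mL/hr

Concentration = 74 mcg/mL = 0.074 mg/mL
Rate = 0.45 mg/hr ÷ 0.074 mg/mL = 6.081081 mL/hr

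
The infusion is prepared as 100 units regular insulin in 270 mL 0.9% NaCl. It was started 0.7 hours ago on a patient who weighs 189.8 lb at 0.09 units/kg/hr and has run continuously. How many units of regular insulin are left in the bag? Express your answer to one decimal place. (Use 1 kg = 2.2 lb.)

Weight = 189.8 lb ÷ 2.2 lb/kg = 86.27273 kg
Dose = 0.09 units/kg/hr × 86.27273 kg = 7.764545 units/hr
Concentration = 100 units ÷ 270 mL = 0.3703704 units/mL
Rate = 7.764545 units/hr ÷ 0.3703704 units/mL = 20.96427 mL/hr
Volume infused = 20.96427 mL/hr × 0.7 hr = 14.67499 mL
Volume remaining = 270 − 14.67499 = 255.325 mL
Drug remaining = 255.325 mL × 0.3703704 units/mL = 94.56482 units

94.6 units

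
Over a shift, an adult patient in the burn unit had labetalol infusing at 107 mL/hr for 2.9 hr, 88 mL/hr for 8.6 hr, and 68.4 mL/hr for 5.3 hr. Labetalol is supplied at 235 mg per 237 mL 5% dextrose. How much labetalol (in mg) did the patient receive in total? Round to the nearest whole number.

Concentration = 235 mg ÷ 237 mL = 0.9915612 mg/mL
Stage 1: 107 mL/hr × 2.9 hr = 310.3 mL → 310.3 mL × 0.9915612 mg/mL = 307.6814 mg
Stage 2: 88 mL/hr × 8.6 hr = 756.8 mL → 756.8 mL × 0.9915612 mg/mL = 750.4135 mg
Stage 3: 68.4 mL/hr × 5.3 hr = 362.52 mL → 362.52 mL × 0.9915612 mg/mL = 359.4608 mg
Total = 307.6814 + 750.4135 + 359.4608 = 1417.556 mg

1418 mg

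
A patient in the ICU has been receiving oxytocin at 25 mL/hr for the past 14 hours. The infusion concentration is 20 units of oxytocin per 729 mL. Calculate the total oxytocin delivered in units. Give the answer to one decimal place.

9.6 units

Concentration = 20 units ÷ 729 mL = 0.02743484 units/mL = 27.43484 milliunits/mL
Drug rate = 25 mL/hr × 27.43484 milliunits/mL = 685.8711 milliunits/hr
Total = 685.8711 milliunits/hr × 14 hr = 9602.195 milliunits = 9.602195 units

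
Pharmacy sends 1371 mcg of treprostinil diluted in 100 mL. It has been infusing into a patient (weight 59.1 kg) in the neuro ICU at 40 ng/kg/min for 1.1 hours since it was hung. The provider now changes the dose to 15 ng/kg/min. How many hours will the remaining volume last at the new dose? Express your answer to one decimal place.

22.8 hours

Initial rate:
Dose = 40 ng/kg/min × 59.1 kg = 2364 ng/min
2364 ng/min × 60 min/hr = 141840 ng/hr
Concentration = 1371 mcg ÷ 100 mL = 13.71 mcg/mL = 13710 ng/mL
Rate = 141840 ng/hr ÷ 13710 ng/mL = 10.34573 mL/hr
Volume infused so far = 10.34573 mL/hr × 1.1 hr = 11.38031 mL
Volume remaining = 100 − 11.38031 = 88.61969 mL
New rate:
Dose = 15 ng/kg/min × 59.1 kg = 886.5 ng/min
886.5 ng/min × 60 min/hr = 53190 ng/hr
Rate = 53190 ng/hr ÷ 13710 ng/mL = 3.87965 mL/hr
Time remaining = 88.61969 mL ÷ 3.87965 mL/hr = 22.84219 hr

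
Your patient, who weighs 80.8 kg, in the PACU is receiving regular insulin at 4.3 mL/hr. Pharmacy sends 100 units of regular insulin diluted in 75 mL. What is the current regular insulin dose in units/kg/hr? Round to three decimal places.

0.071 units/kg/hr

Concentration = 100 units ÷ 75 mL = 1.333333 units/mL
Drug rate = 4.3 mL/hr × 1.333333 units/mL = 5.733333 units/hr
5.733333 units/hr ÷ 80.8 kg = 0.0709571 units/kg/hr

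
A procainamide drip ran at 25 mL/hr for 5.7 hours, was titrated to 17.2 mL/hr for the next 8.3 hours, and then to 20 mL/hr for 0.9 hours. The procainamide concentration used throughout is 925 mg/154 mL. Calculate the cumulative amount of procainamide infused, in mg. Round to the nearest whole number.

Concentration = 925 mg ÷ 154 mL = 6.006494 mg/mL
Stage 1: 25 mL/hr × 5.7 hr = 142.5 mL → 142.5 mL × 6.006494 mg/mL = 855.9253 mg
Stage 2: 17.2 mL/hr × 8.3 hr = 142.76 mL → 142.76 mL × 6.006494 mg/mL = 857.487 mg
Stage 3: 20 mL/hr × 0.9 hr = 18 mL → 18 mL × 6.006494 mg/mL = 108.1169 mg
Total = 855.9253 + 857.487 + 108.1169 = 1821.529 mg

1822 mg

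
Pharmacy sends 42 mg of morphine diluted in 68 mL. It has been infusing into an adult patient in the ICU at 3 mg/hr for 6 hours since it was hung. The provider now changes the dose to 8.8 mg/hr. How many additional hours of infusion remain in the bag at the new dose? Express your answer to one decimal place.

Initial rate:
Concentration = 42 mg ÷ 68 mL = 0.6176471 mg/mL
Rate = 3 mg/hr ÷ 0.6176471 mg/mL = 4.857143 mL/hr
Volume infused so far = 4.857143 mL/hr × 6 hr = 29.14286 mL
Volume remaining = 68 − 29.14286 = 38.85714 mL
New rate:
Rate = 8.8 mg/hr ÷ 0.6176471 mg/mL = 14.24762 mL/hr
Time remaining = 38.85714 mL ÷ 14.24762 mL/hr = 2.727273 hr

2.7 hours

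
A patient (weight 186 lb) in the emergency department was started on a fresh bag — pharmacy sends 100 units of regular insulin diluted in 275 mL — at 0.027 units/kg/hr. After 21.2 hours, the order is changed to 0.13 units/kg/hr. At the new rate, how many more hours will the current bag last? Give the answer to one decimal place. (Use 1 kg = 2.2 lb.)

Initial rate:
Weight = 186 lb ÷ 2.2 lb/kg = 84.54545 kg
Dose = 0.027 units/kg/hr × 84.54545 kg = 2.282727 units/hr
Concentration = 100 units ÷ 275 mL = 0.3636364 units/mL
Rate = 2.282727 units/hr ÷ 0.3636364 units/mL = 6.2775 mL/hr
Volume infused so far = 6.2775 mL/hr × 21.2 hr = 133.083 mL
Volume remaining = 275 − 133.083 = 141.917 mL
New rate:
Dose = 0.13 units/kg/hr × 84.54545 kg = 10.99091 units/hr
Rate = 10.99091 units/hr ÷ 0.3636364 units/mL = 30.225 mL/hr
Time remaining = 141.917 mL ÷ 30.225 mL/hr = 4.695352 hr

4.7 hours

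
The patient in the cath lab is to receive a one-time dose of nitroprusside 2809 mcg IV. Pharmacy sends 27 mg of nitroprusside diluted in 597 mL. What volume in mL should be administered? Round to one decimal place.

62.1 mL

Concentration = 27 mg ÷ 597 mL = 0.04522613 mg/mL = 45.22613 mcg/mL
Volume = 2809 mcg ÷ 45.22613 mcg/mL = 62.11011 mL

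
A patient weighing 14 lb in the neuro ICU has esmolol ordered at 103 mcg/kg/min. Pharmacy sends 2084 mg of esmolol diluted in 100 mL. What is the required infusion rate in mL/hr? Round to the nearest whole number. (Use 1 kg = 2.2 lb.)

2 mL/hr

Weight = 14 lb ÷ 2.2 lb/kg = 6.363636 kg
Dose = 103 mcg/kg/min × 6.363636 kg = 655.4545 mcg/min
655.4545 mcg/min × 60 min/hr = 39327.27 mcg/hr
Concentration = 2084 mg ÷ 100 mL = 20.84 mg/mL = 20840 mcg/mL
Rate = 39327.27 mcg/hr ÷ 20840 mcg/mL = 1.887105 mL/hr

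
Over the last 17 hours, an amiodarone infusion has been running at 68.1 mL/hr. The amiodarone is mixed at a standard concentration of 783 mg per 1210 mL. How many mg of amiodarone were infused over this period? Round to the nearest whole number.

749 mg

Concentration = 783 mg ÷ 1210 mL = 0.6471074 mg/mL
Drug rate = 68.1 mL/hr × 0.6471074 mg/mL = 44.06802 mg/hr
Total = 44.06802 mg/hr × 17 hr = 749.1563 mg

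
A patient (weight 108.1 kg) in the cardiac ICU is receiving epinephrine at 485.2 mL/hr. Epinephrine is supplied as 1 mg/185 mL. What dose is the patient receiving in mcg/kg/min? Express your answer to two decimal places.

0.40 mcg/kg/min

Concentration = 1 mg ÷ 185 mL = 0.005405405 mg/mL = 5.405405 mcg/mL
Drug rate = 485.2 mL/hr × 5.405405 mcg/mL = 2622.703 mcg/hr
2622.703 mcg/hr ÷ 60 min/hr = 43.71171 mcg/min
43.71171 mcg/min ÷ 108.1 kg = 0.4043637 mcg/kg/min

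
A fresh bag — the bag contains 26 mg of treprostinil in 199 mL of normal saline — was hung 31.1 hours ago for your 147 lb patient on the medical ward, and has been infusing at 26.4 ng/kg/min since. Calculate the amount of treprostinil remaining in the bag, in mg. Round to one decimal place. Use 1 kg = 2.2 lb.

Weight = 147 lb ÷ 2.2 lb/kg = 66.81818 kg
Dose = 26.4 ng/kg/min × 66.81818 kg = 1764 ng/min
1764 ng/min × 60 min/hr = 105840 ng/hr
Concentration = 26 mg ÷ 199 mL = 0.1306533 mg/mL = 130653.3 ng/mL
Rate = 105840 ng/hr ÷ 130653.3 ng/mL = 0.8100831 mL/hr
Volume infused = 0.8100831 mL/hr × 31.1 hr = 25.19358 mL
Volume remaining = 199 − 25.19358 = 173.8064 mL
Drug remaining = 173.8064 mL × 130653.3 ng/mL = 22708376 ng = 22.70838 mg

22.7 mg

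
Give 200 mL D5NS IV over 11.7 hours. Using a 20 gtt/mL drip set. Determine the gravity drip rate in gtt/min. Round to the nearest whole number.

200 mL ÷ (11.7 hr × 60 = 702 min) = 0.2849003 mL/min
0.2849003 mL/min × 20 gtt/mL = 5.698006 gtt/min

6 gtt/min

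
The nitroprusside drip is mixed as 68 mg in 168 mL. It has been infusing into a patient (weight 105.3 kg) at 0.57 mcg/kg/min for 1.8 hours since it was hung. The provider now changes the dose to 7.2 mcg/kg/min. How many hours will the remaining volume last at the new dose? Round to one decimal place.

Initial rate:
Dose = 0.57 mcg/kg/min × 105.3 kg = 60.021 mcg/min
60.021 mcg/min × 60 min/hr = 3601.26 mcg/hr
Concentration = 68 mg ÷ 168 mL = 0.4047619 mg/mL = 404.7619 mcg/mL
Rate = 3601.26 mcg/hr ÷ 404.7619 mcg/mL = 8.897231 mL/hr
Volume infused so far = 8.897231 mL/hr × 1.8 hr = 16.01502 mL
Volume remaining = 168 − 16.01502 = 151.985 mL
New rate:
Dose = 7.2 mcg/kg/min × 105.3 kg = 758.16 mcg/min
758.16 mcg/min × 60 min/hr = 45489.6 mcg/hr
Rate = 45489.6 mcg/hr ÷ 404.7619 mcg/mL = 112.3861 mL/hr
Time remaining = 151.985 mL ÷ 112.3861 mL/hr = 1.352347 hr

1.4 hours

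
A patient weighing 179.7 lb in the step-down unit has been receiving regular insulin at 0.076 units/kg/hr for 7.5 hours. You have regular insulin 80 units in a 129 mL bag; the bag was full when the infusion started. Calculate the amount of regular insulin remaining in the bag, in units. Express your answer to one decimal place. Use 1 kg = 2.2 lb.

Weight = 179.7 lb ÷ 2.2 lb/kg = 81.68182 kg
Dose = 0.076 units/kg/hr × 81.68182 kg = 6.207818 units/hr
Concentration = 80 units ÷ 129 mL = 0.620155 units/mL
Rate = 6.207818 units/hr ÷ 0.620155 units/mL = 10.01011 mL/hr
Volume infused = 10.01011 mL/hr × 7.5 hr = 75.0758 mL
Volume remaining = 129 − 75.0758 = 53.9242 mL
Drug remaining = 53.9242 mL × 0.620155 units/mL = 33.44136 units

33.4 units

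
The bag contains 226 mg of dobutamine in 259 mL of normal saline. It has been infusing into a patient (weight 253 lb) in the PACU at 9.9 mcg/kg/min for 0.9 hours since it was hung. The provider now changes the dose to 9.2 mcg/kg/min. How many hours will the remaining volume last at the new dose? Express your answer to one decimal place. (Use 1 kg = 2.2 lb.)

2.6 hours

Initial rate:
Weight = 253 lb ÷ 2.2 lb/kg = 115 kg
Dose = 9.9 mcg/kg/min × 115 kg = 1138.5 mcg/min
1138.5 mcg/min × 60 min/hr = 68310 mcg/hr
Concentration = 226 mg ÷ 259 mL = 0.8725869 mg/mL = 872.5869 mcg/mL
Rate = 68310 mcg/hr ÷ 872.5869 mcg/mL = 78.28447 mL/hr
Volume infused so far = 78.28447 mL/hr × 0.9 hr = 70.45602 mL
Volume remaining = 259 − 70.45602 = 188.544 mL
New rate:
Dose = 9.2 mcg/kg/min × 115 kg = 1058 mcg/min
1058 mcg/min × 60 min/hr = 63480 mcg/hr
Rate = 63480 mcg/hr ÷ 872.5869 mcg/mL = 72.7492 mL/hr
Time remaining = 188.544 mL ÷ 72.7492 mL/hr = 2.591698 hr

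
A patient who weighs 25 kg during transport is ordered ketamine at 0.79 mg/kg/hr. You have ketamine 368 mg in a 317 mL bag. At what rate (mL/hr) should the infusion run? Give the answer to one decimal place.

17.0 mL/hr

Dose = 0.79 mg/kg/hr × 25 kg = 19.75 mg/hr
Concentration = 368 mg ÷ 317 mL = 1.160883 mg/mL
Rate = 19.75 mg/hr ÷ 1.160883 mg/mL = 17.01291 mL/hr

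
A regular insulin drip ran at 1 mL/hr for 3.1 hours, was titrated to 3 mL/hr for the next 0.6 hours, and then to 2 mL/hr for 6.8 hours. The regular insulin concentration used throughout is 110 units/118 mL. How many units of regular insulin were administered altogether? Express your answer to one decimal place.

17.2 units

Concentration = 110 units ÷ 118 mL = 0.9322034 units/mL
Stage 1: 1 mL/hr × 3.1 hr = 3.1 mL → 3.1 mL × 0.9322034 units/mL = 2.889831 units
Stage 2: 3 mL/hr × 0.6 hr = 1.8 mL → 1.8 mL × 0.9322034 units/mL = 1.677966 units
Stage 3: 2 mL/hr × 6.8 hr = 13.6 mL → 13.6 mL × 0.9322034 units/mL = 12.67797 units
Total = 2.889831 + 1.677966 + 12.67797 = 17.24576 units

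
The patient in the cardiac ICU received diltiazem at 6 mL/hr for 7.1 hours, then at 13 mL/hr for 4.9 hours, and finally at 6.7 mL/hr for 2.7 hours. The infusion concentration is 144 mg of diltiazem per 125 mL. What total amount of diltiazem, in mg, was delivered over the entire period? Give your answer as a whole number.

143 mg

Concentration = 144 mg ÷ 125 mL = 1.152 mg/mL
Stage 1: 6 mL/hr × 7.1 hr = 42.6 mL → 42.6 mL × 1.152 mg/mL = 49.0752 mg
Stage 2: 13 mL/hr × 4.9 hr = 63.7 mL → 63.7 mL × 1.152 mg/mL = 73.3824 mg
Stage 3: 6.7 mL/hr × 2.7 hr = 18.09 mL → 18.09 mL × 1.152 mg/mL = 20.83968 mg
Total = 49.0752 + 73.3824 + 20.83968 = 143.2973 mg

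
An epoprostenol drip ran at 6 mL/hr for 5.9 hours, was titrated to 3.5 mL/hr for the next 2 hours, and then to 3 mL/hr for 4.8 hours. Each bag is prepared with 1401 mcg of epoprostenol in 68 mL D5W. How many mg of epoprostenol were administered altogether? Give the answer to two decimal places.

Concentration = 1401 mcg ÷ 68 mL = 20.60294 mcg/mL
Stage 1: 6 mL/hr × 5.9 hr = 35.4 mL → 35.4 mL × 20.60294 mcg/mL = 729.3441 mcg
Stage 2: 3.5 mL/hr × 2 hr = 7 mL → 7 mL × 20.60294 mcg/mL = 144.2206 mcg
Stage 3: 3 mL/hr × 4.8 hr = 14.4 mL → 14.4 mL × 20.60294 mcg/mL = 296.6824 mcg
Total = 729.3441 + 144.2206 + 296.6824 = 1170.247 mcg = 1.170247 mg

1.17 mg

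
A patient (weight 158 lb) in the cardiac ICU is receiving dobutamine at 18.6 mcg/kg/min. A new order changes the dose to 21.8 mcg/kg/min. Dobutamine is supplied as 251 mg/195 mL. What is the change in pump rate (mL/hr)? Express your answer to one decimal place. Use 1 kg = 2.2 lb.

At the current dose:
Weight = 158 lb ÷ 2.2 lb/kg = 71.81818 kg
Dose = 18.6 mcg/kg/min × 71.81818 kg = 1335.818 mcg/min
1335.818 mcg/min × 60 min/hr = 80149.09 mcg/hr
Concentration = 251 mg ÷ 195 mL = 1.287179 mg/mL = 1287.179 mcg/mL
Rate = 80149.09 mcg/hr ÷ 1287.179 mcg/mL = 62.26722 mL/hr
At the new dose:
Dose = 21.8 mcg/kg/min × 71.81818 kg = 1565.636 mcg/min
1565.636 mcg/min × 60 min/hr = 93938.18 mcg/hr
Rate = 93938.18 mcg/hr ÷ 1287.179 mcg/mL = 72.97986 mL/hr
Change = 72.97986 − 62.26722 = 10.71264 mL/hr → 10.71264 mL/hr increase

10.7 mL/hr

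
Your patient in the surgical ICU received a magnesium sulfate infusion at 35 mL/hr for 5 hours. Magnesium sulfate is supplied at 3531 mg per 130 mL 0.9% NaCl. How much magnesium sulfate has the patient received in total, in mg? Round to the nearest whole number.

4753 mg

Concentration = 3531 mg ÷ 130 mL = 27.16154 mg/mL
Drug rate = 35 mL/hr × 27.16154 mg/mL = 950.6538 mg/hr
Total = 950.6538 mg/hr × 5 hr = 4753.269 mg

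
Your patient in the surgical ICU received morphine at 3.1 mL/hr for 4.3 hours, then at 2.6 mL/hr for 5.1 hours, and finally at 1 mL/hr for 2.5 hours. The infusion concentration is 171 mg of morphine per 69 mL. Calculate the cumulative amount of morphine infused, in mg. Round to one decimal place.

72.1 mg

Concentration = 171 mg ÷ 69 mL = 2.478261 mg/mL
Stage 1: 3.1 mL/hr × 4.3 hr = 13.33 mL → 13.33 mL × 2.478261 mg/mL = 33.03522 mg
Stage 2: 2.6 mL/hr × 5.1 hr = 13.26 mL → 13.26 mL × 2.478261 mg/mL = 32.86174 mg
Stage 3: 1 mL/hr × 2.5 hr = 2.5 mL → 2.5 mL × 2.478261 mg/mL = 6.195652 mg
Total = 33.03522 + 32.86174 + 6.195652 = 72.09261 mg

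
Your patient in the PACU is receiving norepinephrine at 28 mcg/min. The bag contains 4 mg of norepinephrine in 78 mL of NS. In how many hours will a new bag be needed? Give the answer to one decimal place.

28 mcg/min × 60 min/hr = 1680 mcg/hr
Concentration = 4 mg ÷ 78 mL = 0.05128205 mg/mL = 51.28205 mcg/mL
Rate = 1680 mcg/hr ÷ 51.28205 mcg/mL = 32.76 mL/hr
Duration = 78 mL ÷ 32.76 mL/hr = 2.380952 hr

2.4 hours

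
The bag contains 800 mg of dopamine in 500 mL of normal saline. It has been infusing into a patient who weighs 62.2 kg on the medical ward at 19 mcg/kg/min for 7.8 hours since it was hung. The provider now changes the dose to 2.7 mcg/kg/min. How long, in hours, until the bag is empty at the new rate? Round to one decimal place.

Initial rate:
Dose = 19 mcg/kg/min × 62.2 kg = 1181.8 mcg/min
1181.8 mcg/min × 60 min/hr = 70908 mcg/hr
Concentration = 800 mg ÷ 500 mL = 1.6 mg/mL = 1600 mcg/mL
Rate = 70908 mcg/hr ÷ 1600 mcg/mL = 44.3175 mL/hr
Volume infused so far = 44.3175 mL/hr × 7.8 hr = 345.6765 mL
Volume remaining = 500 − 345.6765 = 154.3235 mL
New rate:
Dose = 2.7 mcg/kg/min × 62.2 kg = 167.94 mcg/min
167.94 mcg/min × 60 min/hr = 10076.4 mcg/hr
Rate = 10076.4 mcg/hr ÷ 1600 mcg/mL = 6.29775 mL/hr
Time remaining = 154.3235 mL ÷ 6.29775 mL/hr = 24.50455 hr

24.5 hours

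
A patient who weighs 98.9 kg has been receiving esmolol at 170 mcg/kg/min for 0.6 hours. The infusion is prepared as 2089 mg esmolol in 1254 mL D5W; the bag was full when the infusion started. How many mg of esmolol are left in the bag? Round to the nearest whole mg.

1484 mg

Dose = 170 mcg/kg/min × 98.9 kg = 16813 mcg/min
16813 mcg/min × 60 min/hr = 1008780 mcg/hr
Concentration = 2089 mg ÷ 1254 mL = 1.665869 mg/mL = 1665.869 mcg/mL
Rate = 1008780 mcg/hr ÷ 1665.869 mcg/mL = 605.5577 mL/hr
Volume infused = 605.5577 mL/hr × 0.6 hr = 363.3346 mL
Volume remaining = 1254 − 363.3346 = 890.6654 mL
Drug remaining = 890.6654 mL × 1665.869 mcg/mL = 1483732 mcg = 1483.732 mg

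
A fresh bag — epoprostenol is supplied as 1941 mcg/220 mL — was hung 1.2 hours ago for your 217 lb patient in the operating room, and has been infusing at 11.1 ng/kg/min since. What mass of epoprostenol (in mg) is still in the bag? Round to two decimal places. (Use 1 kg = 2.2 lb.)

Weight = 217 lb ÷ 2.2 lb/kg = 98.63636 kg
Dose = 11.1 ng/kg/min × 98.63636 kg = 1094.864 ng/min
1094.864 ng/min × 60 min/hr = 65691.82 ng/hr
Concentration = 1941 mcg ÷ 220 mL = 8.822727 mcg/mL = 8822.727 ng/mL
Rate = 65691.82 ng/hr ÷ 8822.727 ng/mL = 7.44575 mL/hr
Volume infused = 7.44575 mL/hr × 1.2 hr = 8.9349 mL
Volume remaining = 220 − 8.9349 = 211.0651 mL
Drug remaining = 211.0651 mL × 8822.727 ng/mL = 1862170 ng = 1.86217 mg

1.86 mg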